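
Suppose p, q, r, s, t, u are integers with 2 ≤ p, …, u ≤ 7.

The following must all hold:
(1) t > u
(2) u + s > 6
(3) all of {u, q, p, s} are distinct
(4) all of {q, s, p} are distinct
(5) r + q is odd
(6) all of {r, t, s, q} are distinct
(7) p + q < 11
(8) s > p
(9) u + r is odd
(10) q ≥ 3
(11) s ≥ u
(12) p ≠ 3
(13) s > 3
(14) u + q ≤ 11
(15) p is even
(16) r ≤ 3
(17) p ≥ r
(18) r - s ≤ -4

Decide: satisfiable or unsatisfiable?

Take p = 2, q = 7, r = 2, s = 6, t = 4, u = 3. Then constraint 2: u + s = 9; constraint 7: p + q = 9; constraint 14: u + q = 10, and every other listed constraint is also met.

Satisfiable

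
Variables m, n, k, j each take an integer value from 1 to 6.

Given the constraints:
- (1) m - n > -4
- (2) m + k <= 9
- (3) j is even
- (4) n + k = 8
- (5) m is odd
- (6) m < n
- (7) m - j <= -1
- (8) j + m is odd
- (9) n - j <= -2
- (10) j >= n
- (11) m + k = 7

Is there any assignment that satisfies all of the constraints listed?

Satisfiable

Setting (m, n, k, j) = (3, 4, 4, 6) satisfies everything: constraint 1: m - n = -1; constraint 2: m + k = 7, and the others follow.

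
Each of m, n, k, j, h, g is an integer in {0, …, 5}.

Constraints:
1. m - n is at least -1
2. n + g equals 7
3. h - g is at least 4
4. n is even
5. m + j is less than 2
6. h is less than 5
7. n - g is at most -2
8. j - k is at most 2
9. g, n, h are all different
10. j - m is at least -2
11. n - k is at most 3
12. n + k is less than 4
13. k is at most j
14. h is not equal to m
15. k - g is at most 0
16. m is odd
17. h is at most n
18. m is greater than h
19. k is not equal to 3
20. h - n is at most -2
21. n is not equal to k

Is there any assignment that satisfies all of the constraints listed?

Unsatisfiable

Constraints 1, 3, 8, 10, 15, and 20 give g − k ≥ 0, k − j ≥ -2, j − m ≥ -2, m − n ≥ -1, n − h ≥ 2, h − g ≥ 4.
Adding all 6 inequalities: the left sides telescope to 0, and the right sides sum to 0 + (-2) + (-2) + (-1) + 2 + 4 = 1. So 0 ≥ 1, which is false.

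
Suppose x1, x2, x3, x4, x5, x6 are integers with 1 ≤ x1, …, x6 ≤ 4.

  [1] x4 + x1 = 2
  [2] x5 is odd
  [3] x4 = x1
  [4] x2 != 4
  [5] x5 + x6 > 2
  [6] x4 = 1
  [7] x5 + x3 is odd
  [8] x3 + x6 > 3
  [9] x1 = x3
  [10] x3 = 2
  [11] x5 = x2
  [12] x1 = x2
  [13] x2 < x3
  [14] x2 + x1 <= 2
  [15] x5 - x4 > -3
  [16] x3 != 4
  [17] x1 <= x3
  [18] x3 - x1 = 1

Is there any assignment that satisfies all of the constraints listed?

Constraint 6 fixes x4 = 1 and constraint 10 fixes x3 = 2. Constraints 3 and 9 give x4 = x1 = x3, so x4 = x3. But 1 ≠ 2 — contradiction.

Unsatisfiable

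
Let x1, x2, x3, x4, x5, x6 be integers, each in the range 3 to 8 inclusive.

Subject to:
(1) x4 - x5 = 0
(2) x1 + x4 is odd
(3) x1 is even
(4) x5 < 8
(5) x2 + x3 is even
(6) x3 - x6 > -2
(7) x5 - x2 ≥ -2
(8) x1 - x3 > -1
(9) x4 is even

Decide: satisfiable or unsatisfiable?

Unsatisfiable

Constraint 3 makes x1 even and constraint 9 makes x4 even, so x1 + x4 must be even. Constraint 2 says x1 + x4 is odd — contradiction.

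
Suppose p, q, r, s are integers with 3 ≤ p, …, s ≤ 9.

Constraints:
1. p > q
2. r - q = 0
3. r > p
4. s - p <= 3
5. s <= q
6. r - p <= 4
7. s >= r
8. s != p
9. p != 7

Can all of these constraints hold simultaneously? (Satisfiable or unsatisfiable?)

Constraints 1, 3, 5, and 7 give p < r, r ≤ s, s ≤ q, q < p. Chaining: p < r ≤ s ≤ q < p, which forces p < p — impossible.

Unsatisfiable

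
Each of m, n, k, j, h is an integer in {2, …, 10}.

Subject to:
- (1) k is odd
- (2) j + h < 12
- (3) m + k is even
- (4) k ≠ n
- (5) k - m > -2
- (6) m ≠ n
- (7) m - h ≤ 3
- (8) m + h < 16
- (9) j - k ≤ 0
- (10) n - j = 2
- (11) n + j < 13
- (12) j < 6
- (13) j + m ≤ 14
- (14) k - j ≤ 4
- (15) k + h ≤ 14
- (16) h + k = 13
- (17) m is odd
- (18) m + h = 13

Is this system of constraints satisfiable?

Take m = 7, n = 6, k = 7, j = 4, h = 6. Then constraint 2: j + h = 10; constraint 5: k - m = 0, and every other listed constraint is also met.

Satisfiable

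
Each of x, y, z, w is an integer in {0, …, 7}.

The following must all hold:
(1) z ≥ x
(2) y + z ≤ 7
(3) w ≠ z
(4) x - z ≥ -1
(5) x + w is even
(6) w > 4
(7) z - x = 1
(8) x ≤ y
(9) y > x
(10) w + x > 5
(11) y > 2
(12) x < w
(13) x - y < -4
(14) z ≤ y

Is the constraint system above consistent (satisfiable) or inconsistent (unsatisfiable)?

Try x = 0, y = 5, z = 1, w = 6.
Check constraint 2: y + z = 6; constraint 4: x - z = -1. The remaining constraints are straightforward to verify.

Satisfiable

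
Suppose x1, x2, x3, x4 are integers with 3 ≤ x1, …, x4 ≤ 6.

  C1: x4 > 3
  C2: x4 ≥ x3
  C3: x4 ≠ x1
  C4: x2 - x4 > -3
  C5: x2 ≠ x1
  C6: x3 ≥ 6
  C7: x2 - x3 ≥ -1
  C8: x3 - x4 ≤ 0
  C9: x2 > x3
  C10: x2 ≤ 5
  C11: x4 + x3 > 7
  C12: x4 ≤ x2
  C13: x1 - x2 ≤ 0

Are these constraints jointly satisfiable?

Unsatisfiable

From constraints 2 and 6: x4 ≥ x3 and x3 ≥ 6, so x4 ≥ 6. From constraints 10 and 12: x4 ≤ x2 and x2 ≤ 5, so x4 ≤ 5. But 5 < 6, so no value of x4 works.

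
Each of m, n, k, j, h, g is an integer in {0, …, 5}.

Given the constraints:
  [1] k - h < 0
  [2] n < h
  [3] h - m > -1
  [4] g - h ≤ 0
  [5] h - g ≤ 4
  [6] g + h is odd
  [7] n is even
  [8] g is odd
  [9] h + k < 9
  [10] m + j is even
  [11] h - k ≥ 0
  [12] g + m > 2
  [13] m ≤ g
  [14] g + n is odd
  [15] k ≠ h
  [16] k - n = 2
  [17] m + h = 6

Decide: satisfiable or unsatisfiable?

Satisfiable

Setting (m, n, k, j, h, g) = (2, 0, 2, 0, 4, 3) satisfies everything: constraint 1: k - h = -2; constraint 3: h - m = 2; constraint 4: g - h = -1, and the others follow.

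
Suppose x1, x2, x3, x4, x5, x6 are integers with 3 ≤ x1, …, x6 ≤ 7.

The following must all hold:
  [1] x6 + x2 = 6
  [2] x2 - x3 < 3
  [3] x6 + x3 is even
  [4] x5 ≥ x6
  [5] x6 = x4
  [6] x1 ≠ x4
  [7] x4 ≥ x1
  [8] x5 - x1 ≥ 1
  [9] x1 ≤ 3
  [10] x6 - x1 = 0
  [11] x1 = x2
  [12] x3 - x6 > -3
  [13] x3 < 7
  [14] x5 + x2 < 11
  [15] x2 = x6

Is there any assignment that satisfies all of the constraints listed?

Unsatisfiable

From constraints 5, 11, and 15, x1 = x2 = x6 = x4, so x1 = x4. But constraint 6 says x1 ≠ x4. Contradiction.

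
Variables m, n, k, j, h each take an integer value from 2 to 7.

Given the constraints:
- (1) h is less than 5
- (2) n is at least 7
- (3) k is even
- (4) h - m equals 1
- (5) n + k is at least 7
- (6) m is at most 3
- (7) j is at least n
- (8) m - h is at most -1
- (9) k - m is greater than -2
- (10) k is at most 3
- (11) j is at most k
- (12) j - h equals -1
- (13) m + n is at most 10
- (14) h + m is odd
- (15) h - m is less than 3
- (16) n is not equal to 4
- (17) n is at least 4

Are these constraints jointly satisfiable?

Unsatisfiable

From constraints 2 and 7: j ≥ n and n ≥ 7, so j ≥ 7. From constraints 10 and 11: j ≤ k and k ≤ 3, so j ≤ 3. But 3 < 7, so no value of j works.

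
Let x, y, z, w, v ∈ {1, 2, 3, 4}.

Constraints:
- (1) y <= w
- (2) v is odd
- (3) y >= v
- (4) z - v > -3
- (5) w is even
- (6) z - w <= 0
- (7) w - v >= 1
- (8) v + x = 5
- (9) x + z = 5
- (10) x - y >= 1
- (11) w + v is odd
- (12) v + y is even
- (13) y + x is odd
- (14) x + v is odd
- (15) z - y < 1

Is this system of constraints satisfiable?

The assignment x = 4, y = 1, z = 1, w = 2, v = 1 works:
  constraint 4 holds since z - v = 0.
  constraint 6 holds since z - w = -1.
  constraint 7 holds since w - v = 1.
The rest check out directly.

Satisfiable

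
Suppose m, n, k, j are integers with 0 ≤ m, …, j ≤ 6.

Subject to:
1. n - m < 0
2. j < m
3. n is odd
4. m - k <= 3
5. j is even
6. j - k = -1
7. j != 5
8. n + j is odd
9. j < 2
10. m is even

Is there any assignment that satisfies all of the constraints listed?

Satisfiable

Try m = 4, n = 1, k = 1, j = 0.
Check constraint 1: n - m = -3; constraint 4: m - k = 3. The remaining constraints are straightforward to verify.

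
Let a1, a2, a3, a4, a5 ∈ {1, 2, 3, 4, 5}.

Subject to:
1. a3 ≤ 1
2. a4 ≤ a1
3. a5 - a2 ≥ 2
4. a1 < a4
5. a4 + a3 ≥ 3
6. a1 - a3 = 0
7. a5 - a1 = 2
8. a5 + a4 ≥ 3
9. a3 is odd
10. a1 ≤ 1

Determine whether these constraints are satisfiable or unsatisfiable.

Unsatisfiable

From constraints 2 and 10: a4 ≤ a1 ≤ 1. From constraint 1: a3 ≤ 1. Hence a4 + a3 ≤ 2. But constraint 5 requires a4 + a3 ≥ 3, and 3 > 2. Contradiction.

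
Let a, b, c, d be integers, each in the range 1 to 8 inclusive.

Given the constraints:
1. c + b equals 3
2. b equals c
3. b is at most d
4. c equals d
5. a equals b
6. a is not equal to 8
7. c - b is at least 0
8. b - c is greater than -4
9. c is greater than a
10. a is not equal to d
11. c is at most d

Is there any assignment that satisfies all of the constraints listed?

From constraints 2, 4, and 5, a = b = c = d, so a = d. But constraint 10 says a ≠ d. Contradiction.

Unsatisfiable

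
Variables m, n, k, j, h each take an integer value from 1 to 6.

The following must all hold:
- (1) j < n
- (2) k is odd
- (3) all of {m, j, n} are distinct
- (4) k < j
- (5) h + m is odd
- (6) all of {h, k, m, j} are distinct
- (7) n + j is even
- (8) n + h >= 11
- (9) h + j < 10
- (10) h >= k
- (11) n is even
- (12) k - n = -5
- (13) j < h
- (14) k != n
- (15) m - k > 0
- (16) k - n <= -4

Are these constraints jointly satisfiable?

Satisfiable

One satisfying assignment is m = 2, n = 6, k = 1, j = 4, h = 5.
For the less obvious constraints — constraint 8: n + h = 11; constraint 9: h + j = 9; constraint 12: k - n = -5 — and the others hold by inspection.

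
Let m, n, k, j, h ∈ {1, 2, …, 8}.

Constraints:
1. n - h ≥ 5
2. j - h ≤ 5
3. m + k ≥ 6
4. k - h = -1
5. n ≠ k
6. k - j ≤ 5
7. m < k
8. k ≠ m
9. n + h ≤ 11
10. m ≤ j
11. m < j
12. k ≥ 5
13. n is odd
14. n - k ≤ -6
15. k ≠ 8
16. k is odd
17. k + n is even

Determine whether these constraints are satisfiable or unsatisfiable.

Unsatisfiable

Constraints 1, 2, 6, and 14 give n − h ≥ 5, h − j ≥ -5, j − k ≥ -5, k − n ≥ 6.
Adding all 4 inequalities: the left sides telescope to 0, and the right sides sum to 5 + (-5) + (-5) + 6 = 1. So 0 ≥ 1, which is false.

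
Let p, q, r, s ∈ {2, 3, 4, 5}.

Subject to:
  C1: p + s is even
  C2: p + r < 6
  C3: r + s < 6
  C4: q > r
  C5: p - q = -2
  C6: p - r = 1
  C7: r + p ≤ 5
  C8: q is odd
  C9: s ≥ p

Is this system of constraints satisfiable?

Take p = 3, q = 5, r = 2, s = 3. Then constraint 2: p + r = 5; constraint 3: r + s = 5, and every other listed constraint is also met.

Satisfiable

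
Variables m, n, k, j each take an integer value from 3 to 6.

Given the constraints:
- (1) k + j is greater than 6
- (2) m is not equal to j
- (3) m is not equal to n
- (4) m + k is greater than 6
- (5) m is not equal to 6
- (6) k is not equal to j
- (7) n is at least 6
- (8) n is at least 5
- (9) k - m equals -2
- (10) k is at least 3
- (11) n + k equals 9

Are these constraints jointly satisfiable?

Satisfiable

One satisfying assignment is m = 5, n = 6, k = 3, j = 6.
For the less obvious constraints — constraint 1: k + j = 9; constraint 4: m + k = 8; constraint 9: k - m = -2 — and the others hold by inspection.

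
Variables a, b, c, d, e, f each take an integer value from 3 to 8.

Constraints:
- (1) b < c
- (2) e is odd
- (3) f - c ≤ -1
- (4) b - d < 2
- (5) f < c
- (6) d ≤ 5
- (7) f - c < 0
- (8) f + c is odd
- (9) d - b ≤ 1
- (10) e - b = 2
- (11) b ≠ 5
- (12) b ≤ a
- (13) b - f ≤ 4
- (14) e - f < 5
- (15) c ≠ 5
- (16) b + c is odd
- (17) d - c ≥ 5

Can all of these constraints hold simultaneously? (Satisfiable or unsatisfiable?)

Constraints 3, 9, 13, and 17 give c − f ≥ 1, f − b ≥ -4, b − d ≥ -1, d − c ≥ 5.
Adding all 4 inequalities: the left sides telescope to 0, and the right sides sum to 1 + (-4) + (-1) + 5 = 1. So 0 ≥ 1, which is false.

Unsatisfiable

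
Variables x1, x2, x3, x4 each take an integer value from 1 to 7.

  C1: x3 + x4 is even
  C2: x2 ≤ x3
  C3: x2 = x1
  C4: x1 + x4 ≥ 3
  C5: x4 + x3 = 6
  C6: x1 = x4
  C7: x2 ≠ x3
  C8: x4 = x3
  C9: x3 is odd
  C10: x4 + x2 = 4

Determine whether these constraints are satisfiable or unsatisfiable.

From constraints 3, 6, and 8, x2 = x1 = x4 = x3, so x2 = x3. But constraint 7 says x2 ≠ x3. Contradiction.

Unsatisfiable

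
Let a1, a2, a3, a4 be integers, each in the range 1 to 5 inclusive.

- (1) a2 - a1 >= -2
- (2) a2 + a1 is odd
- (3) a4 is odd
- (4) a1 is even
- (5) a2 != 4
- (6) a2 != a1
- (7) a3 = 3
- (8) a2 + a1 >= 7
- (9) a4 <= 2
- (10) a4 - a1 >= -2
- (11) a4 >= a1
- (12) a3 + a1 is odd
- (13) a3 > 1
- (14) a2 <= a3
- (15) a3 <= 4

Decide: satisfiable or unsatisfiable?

From constraints 14 and 15: a2 ≤ a3 ≤ 4. From constraints 9 and 11: a1 ≤ a4 ≤ 2. Hence a2 + a1 ≤ 6. But constraint 8 requires a2 + a1 ≥ 7, and 7 > 6. Contradiction.

Unsatisfiable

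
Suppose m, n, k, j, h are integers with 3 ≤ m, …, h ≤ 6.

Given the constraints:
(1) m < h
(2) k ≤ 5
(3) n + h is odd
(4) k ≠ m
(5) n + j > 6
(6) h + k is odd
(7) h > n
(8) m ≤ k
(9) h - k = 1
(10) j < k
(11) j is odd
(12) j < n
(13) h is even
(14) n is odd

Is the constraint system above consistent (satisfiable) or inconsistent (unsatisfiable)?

One satisfying assignment is m = 4, n = 5, k = 5, j = 3, h = 6.
For the less obvious constraints — constraint 3: n + h = 11 is odd; constraint 5: n + j = 8; constraint 9: h - k = 1 — and the others hold by inspection.

Satisfiable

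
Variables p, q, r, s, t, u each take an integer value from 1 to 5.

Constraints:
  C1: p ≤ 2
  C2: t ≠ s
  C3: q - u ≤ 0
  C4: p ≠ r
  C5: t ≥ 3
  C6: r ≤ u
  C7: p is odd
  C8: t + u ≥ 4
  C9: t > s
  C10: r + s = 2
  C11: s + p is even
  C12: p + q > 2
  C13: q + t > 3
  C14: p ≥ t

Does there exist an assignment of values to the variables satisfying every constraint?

From constraint 5: t ≥ 3. From constraints 1 and 14: t ≤ p and p ≤ 2, so t ≤ 2. But 2 < 3, so no value of t works.

Unsatisfiable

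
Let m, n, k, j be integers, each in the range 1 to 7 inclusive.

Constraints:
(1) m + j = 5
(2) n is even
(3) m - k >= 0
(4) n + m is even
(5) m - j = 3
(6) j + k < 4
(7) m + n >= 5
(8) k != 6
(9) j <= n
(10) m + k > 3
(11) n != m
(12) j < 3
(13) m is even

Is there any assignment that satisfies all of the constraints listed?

Try m = 4, n = 2, k = 1, j = 1.
Check constraint 1: m + j = 5; constraint 3: m - k = 3. The remaining constraints are straightforward to verify.

Satisfiable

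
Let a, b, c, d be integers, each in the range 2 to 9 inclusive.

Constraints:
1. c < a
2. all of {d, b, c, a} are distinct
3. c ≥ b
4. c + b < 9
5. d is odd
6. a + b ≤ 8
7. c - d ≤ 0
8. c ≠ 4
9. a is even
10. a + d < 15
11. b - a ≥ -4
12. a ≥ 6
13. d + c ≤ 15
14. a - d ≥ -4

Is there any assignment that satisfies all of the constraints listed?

Satisfiable

Try a = 6, b = 2, c = 5, d = 7.
Check constraint 4: c + b = 7; constraint 6: a + b = 8; constraint 7: c - d = -2. The remaining constraints are straightforward to verify.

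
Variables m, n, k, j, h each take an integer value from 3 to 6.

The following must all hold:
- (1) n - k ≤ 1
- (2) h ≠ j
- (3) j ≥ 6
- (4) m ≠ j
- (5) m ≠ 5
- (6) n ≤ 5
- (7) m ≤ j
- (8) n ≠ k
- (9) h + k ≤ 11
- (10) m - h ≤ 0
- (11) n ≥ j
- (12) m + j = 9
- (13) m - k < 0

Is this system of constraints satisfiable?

From constraint 3: j ≥ 6. From constraints 6 and 11: j ≤ n and n ≤ 5, so j ≤ 5. But 5 < 6, so no value of j works.

Unsatisfiable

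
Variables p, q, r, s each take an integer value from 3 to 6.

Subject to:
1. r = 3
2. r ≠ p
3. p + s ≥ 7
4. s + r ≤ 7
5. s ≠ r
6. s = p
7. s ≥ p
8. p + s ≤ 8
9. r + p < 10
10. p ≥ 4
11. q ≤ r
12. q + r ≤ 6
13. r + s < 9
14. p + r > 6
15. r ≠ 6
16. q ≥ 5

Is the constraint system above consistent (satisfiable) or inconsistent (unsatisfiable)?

Unsatisfiable

From constraints 7 and 10: s ≥ p ≥ 4. From constraints 11 and 16: r ≥ q ≥ 5. Hence s + r ≥ 9. But constraint 4 requires s + r ≤ 7, and 7 < 9. Contradiction.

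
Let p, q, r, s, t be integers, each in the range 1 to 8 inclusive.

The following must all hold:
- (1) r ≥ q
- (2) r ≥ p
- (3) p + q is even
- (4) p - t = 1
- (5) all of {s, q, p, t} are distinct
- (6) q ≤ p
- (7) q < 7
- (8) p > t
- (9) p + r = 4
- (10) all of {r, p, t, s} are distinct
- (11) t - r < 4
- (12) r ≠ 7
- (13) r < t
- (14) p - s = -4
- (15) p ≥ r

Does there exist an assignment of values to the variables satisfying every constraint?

Unsatisfiable

Constraints 2, 8, and 13 give t < p, p ≤ r, r < t. Chaining: t < p ≤ r < t, which forces t < t — impossible.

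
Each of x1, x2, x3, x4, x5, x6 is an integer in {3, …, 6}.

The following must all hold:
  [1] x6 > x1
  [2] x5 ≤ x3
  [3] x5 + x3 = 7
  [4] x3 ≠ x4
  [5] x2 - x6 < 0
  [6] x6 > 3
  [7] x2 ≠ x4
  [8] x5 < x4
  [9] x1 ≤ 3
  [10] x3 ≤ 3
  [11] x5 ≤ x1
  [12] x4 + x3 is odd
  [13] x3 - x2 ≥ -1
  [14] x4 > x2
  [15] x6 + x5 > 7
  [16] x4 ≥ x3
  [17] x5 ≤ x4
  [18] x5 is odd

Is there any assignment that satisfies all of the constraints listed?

From constraints 9 and 11: x5 ≤ x1 ≤ 3. From constraint 10: x3 ≤ 3. Hence x5 + x3 ≤ 6. But constraint 3 requires x5 + x3 = 7, and 7 > 6. Contradiction.

Unsatisfiable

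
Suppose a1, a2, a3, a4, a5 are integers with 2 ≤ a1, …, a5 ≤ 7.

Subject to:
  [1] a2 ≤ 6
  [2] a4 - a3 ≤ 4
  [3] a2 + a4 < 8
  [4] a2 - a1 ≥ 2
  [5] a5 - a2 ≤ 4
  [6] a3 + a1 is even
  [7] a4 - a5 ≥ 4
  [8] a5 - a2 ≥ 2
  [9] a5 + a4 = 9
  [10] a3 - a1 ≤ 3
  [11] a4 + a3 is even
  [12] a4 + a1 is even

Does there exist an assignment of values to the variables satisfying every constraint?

Constraints 2, 4, 7, 8, and 10 give a2 − a1 ≥ 2, a1 − a3 ≥ -3, a3 − a4 ≥ -4, a4 − a5 ≥ 4, a5 − a2 ≥ 2.
Adding all 5 inequalities: the left sides telescope to 0, and the right sides sum to 2 + (-3) + (-4) + 4 + 2 = 1. So 0 ≥ 1, which is false.

Unsatisfiable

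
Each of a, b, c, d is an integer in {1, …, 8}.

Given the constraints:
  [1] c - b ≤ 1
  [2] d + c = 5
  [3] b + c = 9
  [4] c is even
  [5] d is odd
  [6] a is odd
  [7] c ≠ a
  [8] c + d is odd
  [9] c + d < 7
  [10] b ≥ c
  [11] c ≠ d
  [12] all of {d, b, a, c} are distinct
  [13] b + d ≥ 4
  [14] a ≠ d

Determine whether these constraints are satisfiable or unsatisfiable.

Satisfiable

One satisfying assignment is a = 7, b = 5, c = 4, d = 1.
For the less obvious constraints — constraint 1: c - b = -1; constraint 2: d + c = 5 — and the others hold by inspection.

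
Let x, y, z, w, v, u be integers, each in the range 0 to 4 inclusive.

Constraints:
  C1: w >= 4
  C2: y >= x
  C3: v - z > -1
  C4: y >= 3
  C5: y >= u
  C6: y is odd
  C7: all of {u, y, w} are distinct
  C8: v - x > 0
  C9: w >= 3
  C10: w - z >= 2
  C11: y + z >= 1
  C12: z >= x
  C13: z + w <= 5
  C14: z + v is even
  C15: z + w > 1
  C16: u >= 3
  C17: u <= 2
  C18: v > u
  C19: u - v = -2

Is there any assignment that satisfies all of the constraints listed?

Unsatisfiable

Constraints 4, 9, and 16 confine each of u, y, w to the 2 values {3, 4} (the domain already gives each ≤ 4).
Constraint 7 requires all 3 of them to be distinct, but only 2 values are available — impossible by the pigeonhole principle.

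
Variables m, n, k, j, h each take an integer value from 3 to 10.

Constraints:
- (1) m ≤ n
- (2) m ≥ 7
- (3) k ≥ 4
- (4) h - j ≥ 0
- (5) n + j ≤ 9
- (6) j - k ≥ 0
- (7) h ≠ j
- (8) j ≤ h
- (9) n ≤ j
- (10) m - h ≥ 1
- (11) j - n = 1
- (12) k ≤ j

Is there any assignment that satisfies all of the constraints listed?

Unsatisfiable

From constraints 1 and 2: n ≥ m ≥ 7. From constraints 3 and 12: j ≥ k ≥ 4. Hence n + j ≥ 11. But constraint 5 requires n + j ≤ 9, and 9 < 11. Contradiction.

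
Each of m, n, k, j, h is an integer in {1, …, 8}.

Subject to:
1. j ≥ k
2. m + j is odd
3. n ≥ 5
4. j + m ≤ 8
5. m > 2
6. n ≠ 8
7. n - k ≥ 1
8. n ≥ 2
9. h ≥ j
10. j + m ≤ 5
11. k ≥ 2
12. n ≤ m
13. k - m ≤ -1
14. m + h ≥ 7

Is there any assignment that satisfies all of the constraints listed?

Unsatisfiable

From constraints 1 and 11: j ≥ k ≥ 2. From constraints 3 and 12: m ≥ n ≥ 5. Hence j + m ≥ 7. But constraint 10 requires j + m ≤ 5, and 5 < 7. Contradiction.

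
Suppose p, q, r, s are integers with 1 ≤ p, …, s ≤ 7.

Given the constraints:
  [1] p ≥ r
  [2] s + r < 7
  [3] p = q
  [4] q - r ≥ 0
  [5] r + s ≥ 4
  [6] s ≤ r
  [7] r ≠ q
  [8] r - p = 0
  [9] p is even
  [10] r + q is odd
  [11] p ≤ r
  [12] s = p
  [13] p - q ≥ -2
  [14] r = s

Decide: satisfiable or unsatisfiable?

From constraints 3, 12, and 14, r = s = p = q, so r = q. But constraint 7 says r ≠ q. Contradiction.

Unsatisfiable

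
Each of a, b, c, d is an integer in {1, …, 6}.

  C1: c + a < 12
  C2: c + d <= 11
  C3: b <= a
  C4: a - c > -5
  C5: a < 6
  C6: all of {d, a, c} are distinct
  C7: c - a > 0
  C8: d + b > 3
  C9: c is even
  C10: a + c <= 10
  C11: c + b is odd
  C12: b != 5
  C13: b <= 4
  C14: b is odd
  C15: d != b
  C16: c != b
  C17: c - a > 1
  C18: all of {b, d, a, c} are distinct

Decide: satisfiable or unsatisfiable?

Try a = 3, b = 1, c = 6, d = 4.
Check constraint 1: c + a = 9; constraint 2: c + d = 10; constraint 4: a - c = -3. The remaining constraints are straightforward to verify.

Satisfiable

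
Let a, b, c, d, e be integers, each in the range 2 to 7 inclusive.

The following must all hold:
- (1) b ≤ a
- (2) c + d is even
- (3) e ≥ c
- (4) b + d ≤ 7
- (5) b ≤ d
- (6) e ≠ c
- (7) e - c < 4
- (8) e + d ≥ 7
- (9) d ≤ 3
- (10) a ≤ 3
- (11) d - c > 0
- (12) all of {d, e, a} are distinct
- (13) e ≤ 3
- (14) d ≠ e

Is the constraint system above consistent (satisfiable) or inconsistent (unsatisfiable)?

Constraints 9, 10, and 13 confine each of d, e, a to the 2 values {2, 3} (the domain already gives each ≥ 2).
Constraint 12 requires all 3 of them to be distinct, but only 2 values are available — impossible by the pigeonhole principle.

Unsatisfiable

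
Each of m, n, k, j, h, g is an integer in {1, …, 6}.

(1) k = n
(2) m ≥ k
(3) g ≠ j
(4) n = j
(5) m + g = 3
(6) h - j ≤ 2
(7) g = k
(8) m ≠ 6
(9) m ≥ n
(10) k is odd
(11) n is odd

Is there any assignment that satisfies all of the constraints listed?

Unsatisfiable

From constraints 1, 4, and 7, g = k = n = j, so g = j. But constraint 3 says g ≠ j. Contradiction.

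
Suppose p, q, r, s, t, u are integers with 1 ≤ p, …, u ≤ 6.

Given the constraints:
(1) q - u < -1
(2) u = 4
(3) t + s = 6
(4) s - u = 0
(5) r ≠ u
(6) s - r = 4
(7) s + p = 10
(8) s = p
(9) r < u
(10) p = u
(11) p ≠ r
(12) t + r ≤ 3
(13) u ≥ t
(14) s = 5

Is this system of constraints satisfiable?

Unsatisfiable

Constraint 14 fixes s = 5 and constraint 2 fixes u = 4. Constraints 8 and 10 give s = p = u, so s = u. But 5 ≠ 4 — contradiction.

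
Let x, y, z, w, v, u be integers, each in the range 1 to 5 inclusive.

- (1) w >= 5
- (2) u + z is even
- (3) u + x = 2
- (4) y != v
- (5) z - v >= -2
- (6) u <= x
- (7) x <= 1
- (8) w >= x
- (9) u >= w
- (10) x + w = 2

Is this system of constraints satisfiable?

From constraints 1 and 9: u ≥ w and w ≥ 5, so u ≥ 5. From constraints 6 and 7: u ≤ x and x ≤ 1, so u ≤ 1. But 1 < 5, so no value of u works.

Unsatisfiable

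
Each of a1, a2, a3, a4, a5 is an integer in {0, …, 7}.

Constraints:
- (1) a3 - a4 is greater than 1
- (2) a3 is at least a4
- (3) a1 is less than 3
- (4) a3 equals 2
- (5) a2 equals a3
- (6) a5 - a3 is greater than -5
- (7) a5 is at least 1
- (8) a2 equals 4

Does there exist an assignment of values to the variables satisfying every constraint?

Unsatisfiable

Constraint 8 fixes a2 = 4 and constraint 4 fixes a3 = 2, but constraint 5 requires a2 = a3. Since 4 ≠ 2, contradiction.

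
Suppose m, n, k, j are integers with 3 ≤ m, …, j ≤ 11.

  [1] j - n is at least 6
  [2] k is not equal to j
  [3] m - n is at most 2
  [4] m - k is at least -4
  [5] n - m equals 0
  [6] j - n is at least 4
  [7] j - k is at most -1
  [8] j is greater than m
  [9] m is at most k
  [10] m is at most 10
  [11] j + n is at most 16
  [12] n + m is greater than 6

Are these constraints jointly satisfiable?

Unsatisfiable

Constraints 1, 3, 4, and 7 give n − m ≥ -2, m − k ≥ -4, k − j ≥ 1, j − n ≥ 6.
Adding all 4 inequalities: the left sides telescope to 0, and the right sides sum to (-2) + (-4) + 1 + 6 = 1. So 0 ≥ 1, which is false.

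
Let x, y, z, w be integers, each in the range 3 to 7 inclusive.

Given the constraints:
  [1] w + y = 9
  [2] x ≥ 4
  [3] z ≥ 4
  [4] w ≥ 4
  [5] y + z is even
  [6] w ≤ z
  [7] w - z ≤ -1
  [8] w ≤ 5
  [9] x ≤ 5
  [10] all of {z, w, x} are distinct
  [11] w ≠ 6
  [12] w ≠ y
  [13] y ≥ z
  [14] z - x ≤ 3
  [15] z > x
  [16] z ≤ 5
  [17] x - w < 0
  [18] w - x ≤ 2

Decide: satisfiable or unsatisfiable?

Unsatisfiable

Constraints 2, 3, 4, 8, 9, and 16 confine each of z, w, x to the 2 values {4, 5}.
Constraint 10 requires all 3 of them to be distinct, but only 2 values are available — impossible by the pigeonhole principle.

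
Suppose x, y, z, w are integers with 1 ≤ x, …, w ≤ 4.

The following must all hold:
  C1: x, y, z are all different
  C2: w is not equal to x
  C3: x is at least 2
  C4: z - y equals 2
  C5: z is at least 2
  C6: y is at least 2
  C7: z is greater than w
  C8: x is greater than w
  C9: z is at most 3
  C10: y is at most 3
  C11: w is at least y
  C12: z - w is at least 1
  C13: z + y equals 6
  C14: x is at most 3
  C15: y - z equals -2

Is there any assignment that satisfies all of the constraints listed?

Constraints 3, 5, 6, 9, 10, and 14 confine each of x, y, z to the 2 values {2, 3}.
Constraint 1 requires all 3 of them to be distinct, but only 2 values are available — impossible by the pigeonhole principle.

Unsatisfiable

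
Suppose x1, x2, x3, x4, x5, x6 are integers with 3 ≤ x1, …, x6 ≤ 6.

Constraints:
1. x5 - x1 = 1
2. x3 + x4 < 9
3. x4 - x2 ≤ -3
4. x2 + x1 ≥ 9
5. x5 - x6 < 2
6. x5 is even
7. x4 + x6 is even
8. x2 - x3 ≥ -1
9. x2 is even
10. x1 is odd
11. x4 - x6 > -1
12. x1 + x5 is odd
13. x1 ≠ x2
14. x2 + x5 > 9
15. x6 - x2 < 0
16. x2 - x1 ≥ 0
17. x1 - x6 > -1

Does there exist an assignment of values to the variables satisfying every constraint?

Setting (x1, x2, x3, x4, x5, x6) = (3, 6, 5, 3, 4, 3) satisfies everything: constraint 1: x5 - x1 = 1; constraint 2: x3 + x4 = 8, and the others follow.

Satisfiable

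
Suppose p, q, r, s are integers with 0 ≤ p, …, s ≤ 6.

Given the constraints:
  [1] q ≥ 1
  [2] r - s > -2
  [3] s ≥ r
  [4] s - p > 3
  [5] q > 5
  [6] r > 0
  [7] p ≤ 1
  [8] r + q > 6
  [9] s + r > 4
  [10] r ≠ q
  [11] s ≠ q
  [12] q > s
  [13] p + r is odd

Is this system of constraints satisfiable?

Satisfiable

One satisfying assignment is p = 0, q = 6, r = 3, s = 4.
For the less obvious constraints — constraint 2: r - s = -1; constraint 4: s - p = 4; constraint 8: r + q = 9 — and the others hold by inspection.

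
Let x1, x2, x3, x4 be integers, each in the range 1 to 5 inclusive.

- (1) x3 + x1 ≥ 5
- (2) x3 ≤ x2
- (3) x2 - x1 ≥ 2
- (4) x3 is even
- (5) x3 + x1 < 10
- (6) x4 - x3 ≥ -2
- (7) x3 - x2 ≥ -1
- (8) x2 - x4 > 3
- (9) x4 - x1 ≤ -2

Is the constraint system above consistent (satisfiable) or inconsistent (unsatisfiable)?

Constraints 3, 6, 7, and 9 give x2 − x1 ≥ 2, x1 − x4 ≥ 2, x4 − x3 ≥ -2, x3 − x2 ≥ -1.
Adding all 4 inequalities: the left sides telescope to 0, and the right sides sum to 2 + 2 + (-2) + (-1) = 1. So 0 ≥ 1, which is false.

Unsatisfiable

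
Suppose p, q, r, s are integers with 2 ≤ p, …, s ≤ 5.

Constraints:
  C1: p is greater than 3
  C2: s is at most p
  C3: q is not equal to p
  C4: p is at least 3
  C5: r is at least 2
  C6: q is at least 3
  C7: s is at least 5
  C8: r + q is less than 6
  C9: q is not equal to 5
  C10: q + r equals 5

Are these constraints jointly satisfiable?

Satisfiable

One satisfying assignment is p = 5, q = 3, r = 2, s = 5.
For the less obvious constraints — constraint 8: r + q = 5; constraint 10: q + r = 5 — and the others hold by inspection.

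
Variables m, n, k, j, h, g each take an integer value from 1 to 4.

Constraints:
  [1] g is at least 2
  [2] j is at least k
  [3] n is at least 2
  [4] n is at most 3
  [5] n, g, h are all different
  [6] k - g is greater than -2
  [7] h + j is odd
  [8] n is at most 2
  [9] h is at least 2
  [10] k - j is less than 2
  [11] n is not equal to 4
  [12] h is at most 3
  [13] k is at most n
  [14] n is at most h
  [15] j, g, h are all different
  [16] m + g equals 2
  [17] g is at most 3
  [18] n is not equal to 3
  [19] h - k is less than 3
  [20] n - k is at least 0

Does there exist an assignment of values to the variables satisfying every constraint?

Constraints 1, 3, 4, 9, 12, and 17 confine each of n, g, h to the 2 values {2, 3}.
Constraint 5 requires all 3 of them to be distinct, but only 2 values are available — impossible by the pigeonhole principle.

Unsatisfiable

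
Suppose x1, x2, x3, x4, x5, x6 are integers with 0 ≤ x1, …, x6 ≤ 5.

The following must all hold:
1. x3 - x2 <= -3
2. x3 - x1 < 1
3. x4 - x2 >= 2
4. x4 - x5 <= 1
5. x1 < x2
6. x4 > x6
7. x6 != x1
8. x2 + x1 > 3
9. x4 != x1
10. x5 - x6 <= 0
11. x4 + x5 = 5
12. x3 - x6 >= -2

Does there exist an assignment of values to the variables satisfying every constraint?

Unsatisfiable

Constraints 1, 3, 4, 10, and 12 give x6 − x5 ≥ 0, x5 − x4 ≥ -1, x4 − x2 ≥ 2, x2 − x3 ≥ 3, x3 − x6 ≥ -2.
Adding all 5 inequalities: the left sides telescope to 0, and the right sides sum to 0 + (-1) + 2 + 3 + (-2) = 2. So 0 ≥ 2, which is false.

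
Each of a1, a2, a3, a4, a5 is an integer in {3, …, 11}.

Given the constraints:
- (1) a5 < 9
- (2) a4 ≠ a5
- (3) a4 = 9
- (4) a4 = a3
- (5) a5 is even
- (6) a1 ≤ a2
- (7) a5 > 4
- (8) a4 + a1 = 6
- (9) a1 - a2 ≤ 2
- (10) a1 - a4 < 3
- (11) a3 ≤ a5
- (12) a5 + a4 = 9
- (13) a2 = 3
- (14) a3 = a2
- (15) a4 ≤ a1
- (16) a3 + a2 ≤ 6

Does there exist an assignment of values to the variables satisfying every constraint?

Unsatisfiable

Constraint 3 fixes a4 = 9 and constraint 13 fixes a2 = 3. Constraints 4 and 14 give a4 = a3 = a2, so a4 = a2. But 9 ≠ 3 — contradiction.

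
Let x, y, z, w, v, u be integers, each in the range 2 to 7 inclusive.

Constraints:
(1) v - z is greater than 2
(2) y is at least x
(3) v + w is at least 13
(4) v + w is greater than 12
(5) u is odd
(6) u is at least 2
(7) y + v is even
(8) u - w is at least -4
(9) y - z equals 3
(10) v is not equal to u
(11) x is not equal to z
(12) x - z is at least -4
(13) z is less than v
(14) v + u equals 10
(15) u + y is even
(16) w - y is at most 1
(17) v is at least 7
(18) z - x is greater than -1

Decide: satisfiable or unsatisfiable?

The assignment x = 3, y = 7, z = 4, w = 7, v = 7, u = 3 works:
  constraint 1 holds since v - z = 3.
  constraint 3 holds since v + w = 14.
The rest check out directly.

Satisfiable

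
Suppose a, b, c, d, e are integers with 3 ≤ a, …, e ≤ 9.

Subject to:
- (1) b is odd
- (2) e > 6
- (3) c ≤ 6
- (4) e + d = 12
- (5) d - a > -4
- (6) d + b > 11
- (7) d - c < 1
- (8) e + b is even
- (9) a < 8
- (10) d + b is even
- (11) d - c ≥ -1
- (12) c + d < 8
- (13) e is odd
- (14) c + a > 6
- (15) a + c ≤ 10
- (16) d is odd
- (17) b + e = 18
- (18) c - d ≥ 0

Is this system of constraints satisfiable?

Satisfiable

The assignment a = 6, b = 9, c = 3, d = 3, e = 9 works:
  constraint 4 holds since e + d = 12.
  constraint 5 holds since d - a = -3.
The rest check out directly.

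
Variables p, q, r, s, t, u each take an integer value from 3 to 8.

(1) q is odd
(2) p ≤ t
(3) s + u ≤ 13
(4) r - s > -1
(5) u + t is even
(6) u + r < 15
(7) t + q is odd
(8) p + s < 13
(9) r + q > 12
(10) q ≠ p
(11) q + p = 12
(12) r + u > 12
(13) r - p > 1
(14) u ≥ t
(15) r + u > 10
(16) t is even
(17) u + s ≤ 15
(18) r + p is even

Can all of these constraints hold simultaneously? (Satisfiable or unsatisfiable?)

Satisfiable

The assignment p = 5, q = 7, r = 7, s = 7, t = 6, u = 6 works:
  constraint 3 holds since s + u = 13.
  constraint 4 holds since r - s = 0.
  constraint 6 holds since u + r = 13.
The rest check out directly.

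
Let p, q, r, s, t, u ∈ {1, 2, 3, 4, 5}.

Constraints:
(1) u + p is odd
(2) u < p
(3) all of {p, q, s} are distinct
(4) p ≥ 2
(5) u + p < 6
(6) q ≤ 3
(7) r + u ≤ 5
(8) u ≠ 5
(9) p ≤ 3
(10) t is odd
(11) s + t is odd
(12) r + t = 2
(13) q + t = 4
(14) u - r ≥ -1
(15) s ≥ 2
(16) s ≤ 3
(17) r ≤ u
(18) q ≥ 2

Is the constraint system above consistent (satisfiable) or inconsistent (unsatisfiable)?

Constraints 4, 6, 9, 15, 16, and 18 confine each of p, q, s to the 2 values {2, 3}.
Constraint 3 requires all 3 of them to be distinct, but only 2 values are available — impossible by the pigeonhole principle.

Unsatisfiable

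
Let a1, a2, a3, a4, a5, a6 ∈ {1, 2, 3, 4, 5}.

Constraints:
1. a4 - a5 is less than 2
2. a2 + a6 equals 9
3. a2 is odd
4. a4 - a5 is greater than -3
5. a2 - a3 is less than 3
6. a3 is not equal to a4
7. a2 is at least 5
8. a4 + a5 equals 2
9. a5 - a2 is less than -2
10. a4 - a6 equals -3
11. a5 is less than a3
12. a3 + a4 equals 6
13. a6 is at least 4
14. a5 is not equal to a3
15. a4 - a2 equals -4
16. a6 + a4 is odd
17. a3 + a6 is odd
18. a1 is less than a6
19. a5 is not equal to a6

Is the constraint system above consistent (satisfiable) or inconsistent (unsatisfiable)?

Take a1 = 3, a2 = 5, a3 = 5, a4 = 1, a5 = 1, a6 = 4. Then constraint 1: a4 - a5 = 0; constraint 2: a2 + a6 = 9, and every other listed constraint is also met.

Satisfiable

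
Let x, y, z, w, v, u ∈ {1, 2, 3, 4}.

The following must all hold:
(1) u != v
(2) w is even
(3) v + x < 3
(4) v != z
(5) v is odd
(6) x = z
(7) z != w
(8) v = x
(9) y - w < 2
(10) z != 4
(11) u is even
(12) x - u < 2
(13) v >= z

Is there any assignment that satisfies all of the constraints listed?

From constraints 6 and 8, v = x = z, so v = z. But constraint 4 says v ≠ z. Contradiction.

Unsatisfiable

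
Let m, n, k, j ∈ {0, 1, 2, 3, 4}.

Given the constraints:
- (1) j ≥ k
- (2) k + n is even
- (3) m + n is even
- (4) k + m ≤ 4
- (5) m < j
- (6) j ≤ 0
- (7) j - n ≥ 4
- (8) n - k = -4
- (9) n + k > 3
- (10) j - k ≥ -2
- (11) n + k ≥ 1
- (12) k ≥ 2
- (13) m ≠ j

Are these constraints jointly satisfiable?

From constraints 1 and 12: j ≥ k and k ≥ 2, so j ≥ 2. From constraint 6: j ≤ 0. But 0 < 2, so no value of j works.

Unsatisfiable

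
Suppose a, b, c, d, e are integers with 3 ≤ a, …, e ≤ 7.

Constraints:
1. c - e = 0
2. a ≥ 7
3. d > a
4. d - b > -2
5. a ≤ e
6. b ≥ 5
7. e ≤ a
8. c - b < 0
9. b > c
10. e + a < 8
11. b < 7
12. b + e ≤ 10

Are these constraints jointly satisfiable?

From constraint 6: b ≥ 5. From constraints 2 and 5: e ≥ a ≥ 7. Hence b + e ≥ 12. But constraint 12 requires b + e ≤ 10, and 10 < 12. Contradiction.

Unsatisfiable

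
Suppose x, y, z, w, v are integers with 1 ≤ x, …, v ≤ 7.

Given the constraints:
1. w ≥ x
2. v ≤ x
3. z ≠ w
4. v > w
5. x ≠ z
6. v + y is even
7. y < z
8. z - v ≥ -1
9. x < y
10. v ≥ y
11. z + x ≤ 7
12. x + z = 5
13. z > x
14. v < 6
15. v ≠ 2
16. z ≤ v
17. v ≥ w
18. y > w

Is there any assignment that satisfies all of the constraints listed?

Constraints 1, 2, 7, 16, and 18 give y < z, z ≤ v, v ≤ x, x ≤ w, w < y. Chaining: y < z ≤ v ≤ x ≤ w < y, which forces y < y — impossible.

Unsatisfiable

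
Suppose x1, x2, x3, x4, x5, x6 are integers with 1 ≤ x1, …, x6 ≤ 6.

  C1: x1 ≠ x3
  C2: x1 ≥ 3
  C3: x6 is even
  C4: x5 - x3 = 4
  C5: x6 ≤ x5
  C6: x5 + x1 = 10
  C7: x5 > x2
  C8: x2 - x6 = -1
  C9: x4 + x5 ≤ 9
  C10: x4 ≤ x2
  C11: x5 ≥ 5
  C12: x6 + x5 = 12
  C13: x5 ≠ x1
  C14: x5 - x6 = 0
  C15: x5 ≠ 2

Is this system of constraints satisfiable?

Satisfiable

The assignment x1 = 4, x2 = 5, x3 = 2, x4 = 1, x5 = 6, x6 = 6 works:
  constraint 4 holds since x5 - x3 = 4.
  constraint 6 holds since x5 + x1 = 10.
  constraint 8 holds since x2 - x6 = -1.
The rest check out directly.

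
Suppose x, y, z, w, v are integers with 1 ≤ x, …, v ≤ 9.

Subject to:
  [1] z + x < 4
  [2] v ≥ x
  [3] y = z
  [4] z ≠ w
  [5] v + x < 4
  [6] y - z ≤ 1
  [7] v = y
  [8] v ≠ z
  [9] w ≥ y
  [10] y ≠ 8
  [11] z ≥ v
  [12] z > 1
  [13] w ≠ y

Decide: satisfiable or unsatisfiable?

From constraints 3 and 7, v = y = z, so v = z. But constraint 8 says v ≠ z. Contradiction.

Unsatisfiable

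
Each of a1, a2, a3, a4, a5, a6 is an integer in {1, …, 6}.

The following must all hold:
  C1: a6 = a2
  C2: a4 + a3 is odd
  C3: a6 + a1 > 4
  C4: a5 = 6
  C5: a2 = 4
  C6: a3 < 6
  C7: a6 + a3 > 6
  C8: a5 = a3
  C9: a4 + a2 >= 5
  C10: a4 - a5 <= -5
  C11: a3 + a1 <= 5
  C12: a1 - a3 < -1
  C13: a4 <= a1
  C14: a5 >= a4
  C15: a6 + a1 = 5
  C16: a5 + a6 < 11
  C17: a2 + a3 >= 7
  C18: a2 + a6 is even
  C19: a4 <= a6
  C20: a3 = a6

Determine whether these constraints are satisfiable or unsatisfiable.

Constraint 4 fixes a5 = 6 and constraint 5 fixes a2 = 4. Constraints 1, 8, and 20 give a5 = a3 = a6 = a2, so a5 = a2. But 6 ≠ 4 — contradiction.

Unsatisfiable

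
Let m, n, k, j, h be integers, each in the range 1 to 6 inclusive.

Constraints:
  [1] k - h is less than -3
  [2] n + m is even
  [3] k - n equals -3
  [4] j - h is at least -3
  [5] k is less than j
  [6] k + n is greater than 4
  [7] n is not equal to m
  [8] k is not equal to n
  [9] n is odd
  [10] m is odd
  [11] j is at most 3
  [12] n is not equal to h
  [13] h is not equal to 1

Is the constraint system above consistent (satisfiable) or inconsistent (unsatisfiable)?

Satisfiable

One satisfying assignment is m = 3, n = 5, k = 2, j = 3, h = 6.
For the less obvious constraints — constraint 1: k - h = -4; constraint 3: k - n = -3; constraint 4: j - h = -3 — and the others hold by inspection.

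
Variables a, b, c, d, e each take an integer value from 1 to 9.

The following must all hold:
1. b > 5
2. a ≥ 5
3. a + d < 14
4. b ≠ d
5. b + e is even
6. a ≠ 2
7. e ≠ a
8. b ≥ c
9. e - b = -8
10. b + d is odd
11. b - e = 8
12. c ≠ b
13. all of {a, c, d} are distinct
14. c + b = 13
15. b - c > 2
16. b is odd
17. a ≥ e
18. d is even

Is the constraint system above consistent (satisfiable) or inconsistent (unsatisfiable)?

Satisfiable

One satisfying assignment is a = 9, b = 9, c = 4, d = 2, e = 1.
For the less obvious constraints — constraint 3: a + d = 11; constraint 9: e - b = -8 — and the others hold by inspection.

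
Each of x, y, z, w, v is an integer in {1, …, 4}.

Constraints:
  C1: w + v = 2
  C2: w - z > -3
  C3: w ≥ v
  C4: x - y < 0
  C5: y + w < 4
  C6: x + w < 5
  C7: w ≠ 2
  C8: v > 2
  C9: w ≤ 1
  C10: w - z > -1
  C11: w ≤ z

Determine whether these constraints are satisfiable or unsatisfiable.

Unsatisfiable

From constraint 8: v ≥ 3. From constraints 3 and 9: v ≤ w and w ≤ 1, so v ≤ 1. But 1 < 3, so no value of v works.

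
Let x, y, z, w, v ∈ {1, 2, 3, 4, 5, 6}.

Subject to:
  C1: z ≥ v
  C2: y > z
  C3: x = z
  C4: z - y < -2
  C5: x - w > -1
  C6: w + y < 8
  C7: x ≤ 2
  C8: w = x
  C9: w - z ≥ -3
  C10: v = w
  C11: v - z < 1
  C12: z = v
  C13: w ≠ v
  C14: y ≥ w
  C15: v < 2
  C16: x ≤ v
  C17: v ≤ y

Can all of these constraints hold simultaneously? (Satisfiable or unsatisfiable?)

Unsatisfiable

From constraints 3, 8, and 12, w = x = z = v, so w = v. But constraint 13 says w ≠ v. Contradiction.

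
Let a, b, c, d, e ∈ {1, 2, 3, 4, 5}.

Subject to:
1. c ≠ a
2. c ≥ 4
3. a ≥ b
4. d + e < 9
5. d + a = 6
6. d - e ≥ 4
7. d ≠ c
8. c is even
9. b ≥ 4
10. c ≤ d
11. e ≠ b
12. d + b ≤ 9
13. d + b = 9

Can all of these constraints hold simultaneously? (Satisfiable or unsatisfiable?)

Unsatisfiable

From constraints 2 and 10: d ≥ c ≥ 4. From constraints 3 and 9: a ≥ b ≥ 4. Hence d + a ≥ 8. But constraint 5 requires d + a = 6, and 6 < 8. Contradiction.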